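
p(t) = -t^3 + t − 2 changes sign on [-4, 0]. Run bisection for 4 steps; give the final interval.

p(-2) = 4 > 0, so the root lies in [-2, 0]
p(-1) = -2 < 0, so the root lies in [-2, -1]
p(-1.5) = -0.125 < 0, so the root lies in [-2, -1.5]
p(-1.75) = 1.6094 > 0, so the root lies in [-1.75, -1.5]

[-1.75, -1.5]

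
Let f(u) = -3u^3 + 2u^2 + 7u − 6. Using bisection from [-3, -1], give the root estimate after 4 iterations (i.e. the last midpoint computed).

-1.625

midpoint -2: f = 12 > 0 → [-2, -1]
midpoint -1.5: f = -1.875 < 0 → [-2, -1.5]
midpoint -1.75: f = 3.953125 > 0 → [-1.75, -1.5]
midpoint -1.625: f = 0.7793 > 0 → [-1.625, -1.5]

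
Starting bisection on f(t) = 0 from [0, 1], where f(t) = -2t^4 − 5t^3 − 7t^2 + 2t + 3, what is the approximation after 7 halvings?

0.6171875

t = 0.5 gives f = 1.5, positive; keep [0.5, 1]
t = 0.75 gives f = -2.179688, negative; keep [0.5, 0.75]
t = 0.625 gives f = -0.010254, negative; keep [0.5, 0.625]
t = 0.5625 gives f = 0.82, positive; keep [0.5625, 0.625]
t = 0.59375 gives f = 0.4246, positive; keep [0.59375, 0.625]
t = 0.609375 gives f = 0.2122, positive; keep [0.609375, 0.625]
t = 0.6171875 gives f = 0.1022, positive; keep [0.6171875, 0.625]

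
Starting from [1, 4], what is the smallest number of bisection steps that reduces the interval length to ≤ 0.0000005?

23

Width after n steps is 3/2^n. Need 2^n ≥ 3/0.0000005 = 6000000.
2^22 = 4194304 < 6000000 ≤ 2^23 = 8388608, so n = 23.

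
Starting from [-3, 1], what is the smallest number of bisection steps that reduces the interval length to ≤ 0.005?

10

Width after n steps is 4/2^n. Need 2^n ≥ 4/0.005 = 800.
2^9 = 512 < 800 ≤ 2^10 = 1024, so n = 10.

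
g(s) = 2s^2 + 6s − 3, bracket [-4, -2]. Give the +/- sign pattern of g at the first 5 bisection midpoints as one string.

-+--+

m = -3, g(m) = -3 (−); new bracket [-4, -3]
m = -3.5, g(m) = 0.5 (+); new bracket [-3.5, -3]
m = -3.25, g(m) = -1.375 (−); new bracket [-3.5, -3.25]
m = -3.375, g(m) = -0.4688 (−); new bracket [-3.5, -3.375]
m = -3.4375, g(m) = 0.0078 (+); new bracket [-3.4375, -3.375]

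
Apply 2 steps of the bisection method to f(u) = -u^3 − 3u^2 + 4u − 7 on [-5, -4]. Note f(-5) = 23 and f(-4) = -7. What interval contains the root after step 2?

midpoint -4.5: f = 5.375 > 0 → [-4.5, -4]
midpoint -4.25: f = -1.421875 < 0 → [-4.5, -4.25]

[-4.5, -4.25]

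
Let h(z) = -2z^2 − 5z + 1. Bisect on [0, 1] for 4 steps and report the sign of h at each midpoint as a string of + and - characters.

--+-

m = 0.5, h(m) = -2 (−); new bracket [0, 0.5]
m = 0.25, h(m) = -0.375 (−); new bracket [0, 0.25]
m = 0.125, h(m) = 0.34375 (+); new bracket [0.125, 0.25]
m = 0.1875, h(m) = -0.0078 (−); new bracket [0.125, 0.1875]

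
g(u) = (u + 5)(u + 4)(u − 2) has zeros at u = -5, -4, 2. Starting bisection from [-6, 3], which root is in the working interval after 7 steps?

midpoint -1.5: g = -30.625 < 0 → [-1.5, 3]
midpoint 0.75: g = -34.140625 < 0 → [0.75, 3]
midpoint 1.875: g = -5.048828 < 0 → [1.875, 3]
midpoint 2.4375: g = 20.947 > 0 → [1.875, 2.4375]
midpoint 2.15625: g = 6.8837 > 0 → [1.875, 2.15625]
midpoint 2.015625: g = 0.6594 > 0 → [1.875, 2.015625]
midpoint 1.9453125: g = -2.2582 < 0 → [1.9453125, 2.015625]

2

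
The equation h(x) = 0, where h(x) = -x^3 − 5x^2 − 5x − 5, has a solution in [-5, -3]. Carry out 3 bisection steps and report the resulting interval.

midpoint -4: h = -1 < 0 → [-5, -4]
midpoint -4.5: h = 7.375 > 0 → [-4.5, -4]
midpoint -4.25: h = 2.703125 > 0 → [-4.25, -4]

[-4.25, -4]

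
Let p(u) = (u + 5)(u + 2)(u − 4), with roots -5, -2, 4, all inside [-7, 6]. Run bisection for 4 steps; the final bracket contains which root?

4

u = -0.5 gives p = -30.375, negative; keep [-0.5, 6]
u = 2.75 gives p = -46.015625, negative; keep [2.75, 6]
u = 4.375 gives p = 22.412109, positive; keep [2.75, 4.375]
u = 3.5625 gives p = -20.8376, negative; keep [3.5625, 4.375]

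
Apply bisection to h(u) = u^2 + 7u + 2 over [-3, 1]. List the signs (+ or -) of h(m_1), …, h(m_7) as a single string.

u = -1 gives h = -4, negative; keep [-1, 1]
u = 0 gives h = 2, positive; keep [-1, 0]
u = -0.5 gives h = -1.25, negative; keep [-0.5, 0]
u = -0.25 gives h = 0.3125, positive; keep [-0.5, -0.25]
u = -0.375 gives h = -0.4844, negative; keep [-0.375, -0.25]
u = -0.3125 gives h = -0.0898, negative; keep [-0.3125, -0.25]
u = -0.28125 gives h = 0.1104, positive; keep [-0.3125, -0.28125]

-+-+--+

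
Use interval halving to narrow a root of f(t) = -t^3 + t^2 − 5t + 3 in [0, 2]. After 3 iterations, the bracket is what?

[0.5, 0.75]

midpoint 1: f = -2 < 0 → [0, 1]
midpoint 0.5: f = 0.625 > 0 → [0.5, 1]
midpoint 0.75: f = -0.609375 < 0 → [0.5, 0.75]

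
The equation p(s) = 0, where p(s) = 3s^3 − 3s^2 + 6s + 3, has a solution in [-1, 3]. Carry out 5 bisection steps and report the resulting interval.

[-0.5, -0.375]

m = 1, p(m) = 9 (+); new bracket [-1, 1]
m = 0, p(m) = 3 (+); new bracket [-1, 0]
m = -0.5, p(m) = -1.125 (−); new bracket [-0.5, 0]
m = -0.25, p(m) = 1.2656 (+); new bracket [-0.5, -0.25]
m = -0.375, p(m) = 0.1699 (+); new bracket [-0.5, -0.375]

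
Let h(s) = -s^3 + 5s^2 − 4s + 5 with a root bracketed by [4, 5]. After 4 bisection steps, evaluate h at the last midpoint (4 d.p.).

h(4.5) = -2.875 < 0, so the root lies in [4, 4.5]
h(4.25) = 1.546875 > 0, so the root lies in [4.25, 4.5]
h(4.375) = -0.537109 < 0, so the root lies in [4.25, 4.375]
h(4.3125) = 0.5359 > 0, so the root lies in [4.3125, 4.375]

0.5359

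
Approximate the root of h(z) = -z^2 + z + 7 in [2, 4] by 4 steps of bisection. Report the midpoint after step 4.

h(3) = 1 > 0, so the root lies in [3, 4]
h(3.5) = -1.75 < 0, so the root lies in [3, 3.5]
h(3.25) = -0.3125 < 0, so the root lies in [3, 3.25]
h(3.125) = 0.3594 > 0, so the root lies in [3.125, 3.25]

3.125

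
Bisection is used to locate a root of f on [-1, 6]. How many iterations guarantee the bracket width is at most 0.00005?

Width after n steps is 7/2^n. Need 2^n ≥ 7/0.00005 = 140000.
2^17 = 131072 < 140000 ≤ 2^18 = 262144, so n = 18.

18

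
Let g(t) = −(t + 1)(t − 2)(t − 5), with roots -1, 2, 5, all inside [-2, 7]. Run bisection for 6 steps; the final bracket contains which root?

g(2.5) = 4.375 > 0, so the root lies in [2.5, 7]
g(4.75) = 3.953125 > 0, so the root lies in [4.75, 7]
g(5.875) = -23.310547 < 0, so the root lies in [4.75, 5.875]
g(5.3125) = -6.5344 < 0, so the root lies in [4.75, 5.3125]
g(5.03125) = -0.5713 < 0, so the root lies in [4.75, 5.03125]
g(4.890625) = 1.8624 > 0, so the root lies in [4.890625, 5.03125]

5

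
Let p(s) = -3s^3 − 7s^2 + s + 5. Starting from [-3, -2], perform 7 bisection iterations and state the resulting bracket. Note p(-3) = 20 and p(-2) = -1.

midpoint -2.5: p = 5.625 > 0 → [-2.5, -2]
midpoint -2.25: p = 1.484375 > 0 → [-2.25, -2]
midpoint -2.125: p = 0.052734 > 0 → [-2.125, -2]
midpoint -2.0625: p = -0.5188 < 0 → [-2.125, -2.0625]
midpoint -2.09375: p = -0.2446 < 0 → [-2.125, -2.09375]
midpoint -2.109375: p = -0.0989 < 0 → [-2.125, -2.109375]
midpoint -2.1171875: p = -0.0238 < 0 → [-2.125, -2.1171875]

[-2.125, -2.1171875]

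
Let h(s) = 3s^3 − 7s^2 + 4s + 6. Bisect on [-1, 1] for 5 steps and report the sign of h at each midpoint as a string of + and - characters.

++-+-

midpoint 0: h = 6 > 0 → [-1, 0]
midpoint -0.5: h = 1.875 > 0 → [-1, -0.5]
midpoint -0.75: h = -2.203125 < 0 → [-0.75, -0.5]
midpoint -0.625: h = 0.0332 > 0 → [-0.75, -0.625]
midpoint -0.6875: h = -1.0334 < 0 → [-0.6875, -0.625]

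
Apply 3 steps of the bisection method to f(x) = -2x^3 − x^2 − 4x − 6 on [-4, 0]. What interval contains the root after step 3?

[-1.5, -1]

midpoint -2: f = 14 > 0 → [-2, 0]
midpoint -1: f = -1 < 0 → [-2, -1]
midpoint -1.5: f = 4.5 > 0 → [-1.5, -1]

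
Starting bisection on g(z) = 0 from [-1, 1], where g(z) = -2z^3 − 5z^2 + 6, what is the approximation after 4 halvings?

0.875

g(0) = 6 > 0, so the root lies in [0, 1]
g(0.5) = 4.5 > 0, so the root lies in [0.5, 1]
g(0.75) = 2.34375 > 0, so the root lies in [0.75, 1]
g(0.875) = 0.832 > 0, so the root lies in [0.875, 1]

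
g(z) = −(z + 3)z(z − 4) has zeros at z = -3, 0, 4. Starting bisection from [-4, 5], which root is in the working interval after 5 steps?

4

m = 0.5, g(m) = 6.125 (+); new bracket [0.5, 5]
m = 2.75, g(m) = 19.765625 (+); new bracket [2.75, 5]
m = 3.875, g(m) = 3.330078 (+); new bracket [3.875, 5]
m = 4.4375, g(m) = -14.4392 (−); new bracket [3.875, 4.4375]
m = 4.15625, g(m) = -4.6474 (−); new bracket [3.875, 4.15625]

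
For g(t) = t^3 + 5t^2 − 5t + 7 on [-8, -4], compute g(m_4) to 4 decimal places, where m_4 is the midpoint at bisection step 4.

t = -6 gives g = 1, positive; keep [-8, -6]
t = -7 gives g = -56, negative; keep [-7, -6]
t = -6.5 gives g = -23.875, negative; keep [-6.5, -6]
t = -6.25 gives g = -10.5781, negative; keep [-6.25, -6]

-10.5781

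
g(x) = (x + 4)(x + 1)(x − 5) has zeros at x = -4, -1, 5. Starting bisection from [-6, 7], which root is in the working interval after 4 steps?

x = 0.5 gives g = -30.375, negative; keep [0.5, 7]
x = 3.75 gives g = -46.015625, negative; keep [3.75, 7]
x = 5.375 gives g = 22.412109, positive; keep [3.75, 5.375]
x = 4.5625 gives g = -20.8376, negative; keep [4.5625, 5.375]

5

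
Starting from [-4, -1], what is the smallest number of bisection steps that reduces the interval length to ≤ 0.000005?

20

Width after n steps is 3/2^n. Need 2^n ≥ 3/0.000005 = 600000.
2^19 = 524288 < 600000 ≤ 2^20 = 1048576, so n = 20.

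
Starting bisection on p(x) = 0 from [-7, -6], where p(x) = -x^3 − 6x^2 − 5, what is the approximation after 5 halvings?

midpoint -6.5: p = 16.125 > 0 → [-6.5, -6]
midpoint -6.25: p = 4.765625 > 0 → [-6.25, -6]
midpoint -6.125: p = -0.310547 < 0 → [-6.25, -6.125]
midpoint -6.1875: p = 2.1785 > 0 → [-6.1875, -6.125]
midpoint -6.15625: p = 0.9218 > 0 → [-6.15625, -6.125]

-6.15625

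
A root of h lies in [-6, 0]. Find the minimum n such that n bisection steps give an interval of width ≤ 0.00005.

17

Width after n steps is 6/2^n. Need 2^n ≥ 6/0.00005 = 120000.
2^16 = 65536 < 120000 ≤ 2^17 = 131072, so n = 17.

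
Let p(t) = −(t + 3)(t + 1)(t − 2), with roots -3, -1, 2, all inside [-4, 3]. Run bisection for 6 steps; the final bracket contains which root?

2

m = -0.5, p(m) = 3.125 (+); new bracket [-0.5, 3]
m = 1.25, p(m) = 7.171875 (+); new bracket [1.25, 3]
m = 2.125, p(m) = -2.001953 (−); new bracket [1.25, 2.125]
m = 1.6875, p(m) = 3.9368 (+); new bracket [1.6875, 2.125]
m = 1.90625, p(m) = 1.3368 (+); new bracket [1.90625, 2.125]
m = 2.015625, p(m) = -0.2363 (−); new bracket [1.90625, 2.015625]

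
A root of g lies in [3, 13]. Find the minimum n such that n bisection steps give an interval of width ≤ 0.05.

Width after n steps is 10/2^n. Need 2^n ≥ 10/0.05 = 200.
2^7 = 128 < 200 ≤ 2^8 = 256, so n = 8.

8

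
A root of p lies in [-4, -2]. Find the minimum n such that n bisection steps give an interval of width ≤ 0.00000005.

Width after n steps is 2/2^n. Need 2^n ≥ 2/0.00000005 = 40000000.
2^25 = 33554432 < 40000000 ≤ 2^26 = 67108864, so n = 26.

26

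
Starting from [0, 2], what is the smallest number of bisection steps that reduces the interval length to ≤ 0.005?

9

Width after n steps is 2/2^n. Need 2^n ≥ 2/0.005 = 400.
2^8 = 256 < 400 ≤ 2^9 = 512, so n = 9.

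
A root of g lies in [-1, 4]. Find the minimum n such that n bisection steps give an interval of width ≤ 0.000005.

20

Width after n steps is 5/2^n. Need 2^n ≥ 5/0.000005 = 1000000.
2^19 = 524288 < 1000000 ≤ 2^20 = 1048576, so n = 20.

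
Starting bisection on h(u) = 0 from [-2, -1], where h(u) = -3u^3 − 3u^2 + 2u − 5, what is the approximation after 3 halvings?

-1.875

midpoint -1.5: h = -4.625 < 0 → [-2, -1.5]
midpoint -1.75: h = -1.609375 < 0 → [-2, -1.75]
midpoint -1.875: h = 0.478516 > 0 → [-1.875, -1.75]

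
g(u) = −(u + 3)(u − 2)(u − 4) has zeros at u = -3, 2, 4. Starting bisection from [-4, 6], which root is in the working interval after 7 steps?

-3

g(1) = -12 < 0, so the root lies in [-4, 1]
g(-1.5) = -28.875 < 0, so the root lies in [-4, -1.5]
g(-2.75) = -8.015625 < 0, so the root lies in [-4, -2.75]
g(-3.375) = 14.8652 > 0, so the root lies in [-3.375, -2.75]
g(-3.0625) = 2.2346 > 0, so the root lies in [-3.0625, -2.75]
g(-2.90625) = -3.1766 < 0, so the root lies in [-3.0625, -2.90625]
g(-2.984375) = -0.5439 < 0, so the root lies in [-3.0625, -2.984375]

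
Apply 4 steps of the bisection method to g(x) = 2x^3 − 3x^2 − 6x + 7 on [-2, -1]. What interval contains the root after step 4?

[-1.6875, -1.625]

m = -1.5, g(m) = 2.5 (+); new bracket [-2, -1.5]
m = -1.75, g(m) = -2.40625 (−); new bracket [-1.75, -1.5]
m = -1.625, g(m) = 0.246094 (+); new bracket [-1.75, -1.625]
m = -1.6875, g(m) = -1.0288 (−); new bracket [-1.6875, -1.625]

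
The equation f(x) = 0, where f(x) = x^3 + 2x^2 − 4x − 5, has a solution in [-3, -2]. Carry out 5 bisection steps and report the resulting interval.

[-2.8125, -2.78125]

midpoint -2.5: f = 1.875 > 0 → [-3, -2.5]
midpoint -2.75: f = 0.328125 > 0 → [-3, -2.75]
midpoint -2.875: f = -0.732422 < 0 → [-2.875, -2.75]
midpoint -2.8125: f = -0.177 < 0 → [-2.8125, -2.75]
midpoint -2.78125: f = 0.0818 > 0 → [-2.8125, -2.78125]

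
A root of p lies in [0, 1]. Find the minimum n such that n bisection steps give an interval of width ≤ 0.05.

5

Width after n steps is 1/2^n. Need 2^n ≥ 1/0.05 = 20.
2^4 = 16 < 20 ≤ 2^5 = 32, so n = 5.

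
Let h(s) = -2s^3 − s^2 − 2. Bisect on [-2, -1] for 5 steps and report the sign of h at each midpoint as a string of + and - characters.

++--+

m = -1.5, h(m) = 2.5 (+); new bracket [-1.5, -1]
m = -1.25, h(m) = 0.34375 (+); new bracket [-1.25, -1]
m = -1.125, h(m) = -0.417969 (−); new bracket [-1.25, -1.125]
m = -1.1875, h(m) = -0.061 (−); new bracket [-1.25, -1.1875]
m = -1.21875, h(m) = 0.1352 (+); new bracket [-1.21875, -1.1875]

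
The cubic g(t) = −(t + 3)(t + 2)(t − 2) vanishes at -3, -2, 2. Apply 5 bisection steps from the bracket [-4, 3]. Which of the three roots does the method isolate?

2

t = -0.5 gives g = 9.375, positive; keep [-0.5, 3]
t = 1.25 gives g = 10.359375, positive; keep [1.25, 3]
t = 2.125 gives g = -2.642578, negative; keep [1.25, 2.125]
t = 1.6875 gives g = 5.4016, positive; keep [1.6875, 2.125]
t = 1.90625 gives g = 1.7967, positive; keep [1.90625, 2.125]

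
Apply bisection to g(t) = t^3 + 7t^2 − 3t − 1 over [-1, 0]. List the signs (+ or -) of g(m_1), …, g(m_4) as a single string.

++--

t = -0.5 gives g = 2.125, positive; keep [-0.5, 0]
t = -0.25 gives g = 0.171875, positive; keep [-0.25, 0]
t = -0.125 gives g = -0.517578, negative; keep [-0.25, -0.125]
t = -0.1875 gives g = -0.198, negative; keep [-0.25, -0.1875]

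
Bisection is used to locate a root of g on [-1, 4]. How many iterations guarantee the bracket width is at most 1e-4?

16

Width after n steps is 5/2^n. Need 2^n ≥ 5/1e-4 = 50000.
2^15 = 32768 < 50000 ≤ 2^16 = 65536, so n = 16.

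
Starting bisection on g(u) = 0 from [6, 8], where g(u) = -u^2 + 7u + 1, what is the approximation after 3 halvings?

7.25

u = 7 gives g = 1, positive; keep [7, 8]
u = 7.5 gives g = -2.75, negative; keep [7, 7.5]
u = 7.25 gives g = -0.8125, negative; keep [7, 7.25]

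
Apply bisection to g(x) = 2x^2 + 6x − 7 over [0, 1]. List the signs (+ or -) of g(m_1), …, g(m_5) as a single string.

midpoint 0.5: g = -3.5 < 0 → [0.5, 1]
midpoint 0.75: g = -1.375 < 0 → [0.75, 1]
midpoint 0.875: g = -0.21875 < 0 → [0.875, 1]
midpoint 0.9375: g = 0.3828 > 0 → [0.875, 0.9375]
midpoint 0.90625: g = 0.0801 > 0 → [0.875, 0.90625]

---++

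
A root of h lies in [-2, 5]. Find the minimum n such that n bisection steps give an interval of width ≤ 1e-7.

Width after n steps is 7/2^n. Need 2^n ≥ 7/1e-7 = 70000000.
2^26 = 67108864 < 70000000 ≤ 2^27 = 134217728, so n = 27.

27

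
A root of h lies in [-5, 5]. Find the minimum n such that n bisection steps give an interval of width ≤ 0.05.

Width after n steps is 10/2^n. Need 2^n ≥ 10/0.05 = 200.
2^7 = 128 < 200 ≤ 2^8 = 256, so n = 8.

8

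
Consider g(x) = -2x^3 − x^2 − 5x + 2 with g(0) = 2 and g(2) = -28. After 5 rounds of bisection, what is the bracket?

x = 1 gives g = -6, negative; keep [0, 1]
x = 0.5 gives g = -1, negative; keep [0, 0.5]
x = 0.25 gives g = 0.65625, positive; keep [0.25, 0.5]
x = 0.375 gives g = -0.1211, negative; keep [0.25, 0.375]
x = 0.3125 gives g = 0.2788, positive; keep [0.3125, 0.375]

[0.3125, 0.375]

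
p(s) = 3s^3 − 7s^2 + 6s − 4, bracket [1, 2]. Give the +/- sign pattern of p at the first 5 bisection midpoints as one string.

-++--

s = 1.5 gives p = -0.625, negative; keep [1.5, 2]
s = 1.75 gives p = 1.140625, positive; keep [1.5, 1.75]
s = 1.625 gives p = 0.138672, positive; keep [1.5, 1.625]
s = 1.5625 gives p = -0.2708, negative; keep [1.5625, 1.625]
s = 1.59375 gives p = -0.0732, negative; keep [1.59375, 1.625]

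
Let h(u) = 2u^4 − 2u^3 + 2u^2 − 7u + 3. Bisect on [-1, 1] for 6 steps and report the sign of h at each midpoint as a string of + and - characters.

h(0) = 3 > 0, so the root lies in [0, 1]
h(0.5) = -0.125 < 0, so the root lies in [0, 0.5]
h(0.25) = 1.351562 > 0, so the root lies in [0.25, 0.5]
h(0.375) = 0.5903 > 0, so the root lies in [0.375, 0.5]
h(0.4375) = 0.2261 > 0, so the root lies in [0.4375, 0.5]
h(0.46875) = 0.0488 > 0, so the root lies in [0.46875, 0.5]

+-++++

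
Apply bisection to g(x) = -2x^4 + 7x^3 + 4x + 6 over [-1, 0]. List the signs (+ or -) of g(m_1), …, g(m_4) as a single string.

m = -0.5, g(m) = 3 (+); new bracket [-1, -0.5]
m = -0.75, g(m) = -0.585938 (−); new bracket [-0.75, -0.5]
m = -0.625, g(m) = 1.48584 (+); new bracket [-0.75, -0.625]
m = -0.6875, g(m) = 0.5285 (+); new bracket [-0.75, -0.6875]

+-++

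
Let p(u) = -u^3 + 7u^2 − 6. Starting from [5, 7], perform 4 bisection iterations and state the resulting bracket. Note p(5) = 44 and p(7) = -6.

midpoint 6: p = 30 > 0 → [6, 7]
midpoint 6.5: p = 15.125 > 0 → [6.5, 7]
midpoint 6.75: p = 5.390625 > 0 → [6.75, 7]
midpoint 6.875: p = -0.0918 < 0 → [6.75, 6.875]

[6.75, 6.875]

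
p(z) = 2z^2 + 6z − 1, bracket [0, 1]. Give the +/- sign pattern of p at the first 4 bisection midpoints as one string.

++-+

m = 0.5, p(m) = 2.5 (+); new bracket [0, 0.5]
m = 0.25, p(m) = 0.625 (+); new bracket [0, 0.25]
m = 0.125, p(m) = -0.21875 (−); new bracket [0.125, 0.25]
m = 0.1875, p(m) = 0.1953 (+); new bracket [0.125, 0.1875]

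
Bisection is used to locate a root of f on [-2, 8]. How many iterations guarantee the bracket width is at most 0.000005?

Width after n steps is 10/2^n. Need 2^n ≥ 10/0.000005 = 2000000.
2^20 = 1048576 < 2000000 ≤ 2^21 = 2097152, so n = 21.

21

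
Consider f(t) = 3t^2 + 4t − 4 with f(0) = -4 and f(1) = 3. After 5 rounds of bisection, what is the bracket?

[0.65625, 0.6875]

f(0.5) = -1.25 < 0, so the root lies in [0.5, 1]
f(0.75) = 0.6875 > 0, so the root lies in [0.5, 0.75]
f(0.625) = -0.328125 < 0, so the root lies in [0.625, 0.75]
f(0.6875) = 0.168 > 0, so the root lies in [0.625, 0.6875]
f(0.65625) = -0.083 < 0, so the root lies in [0.65625, 0.6875]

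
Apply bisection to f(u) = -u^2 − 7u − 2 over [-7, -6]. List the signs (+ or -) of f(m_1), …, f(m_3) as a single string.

+-+

u = -6.5 gives f = 1.25, positive; keep [-7, -6.5]
u = -6.75 gives f = -0.3125, negative; keep [-6.75, -6.5]
u = -6.625 gives f = 0.484375, positive; keep [-6.75, -6.625]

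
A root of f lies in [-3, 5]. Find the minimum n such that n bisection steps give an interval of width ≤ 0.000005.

21

Width after n steps is 8/2^n. Need 2^n ≥ 8/0.000005 = 1600000.
2^20 = 1048576 < 1600000 ≤ 2^21 = 2097152, so n = 21.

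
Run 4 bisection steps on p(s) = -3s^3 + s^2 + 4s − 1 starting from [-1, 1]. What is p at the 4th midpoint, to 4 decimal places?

-0.4902

s = 0 gives p = -1, negative; keep [0, 1]
s = 0.5 gives p = 0.875, positive; keep [0, 0.5]
s = 0.25 gives p = 0.015625, positive; keep [0, 0.25]
s = 0.125 gives p = -0.4902, negative; keep [0.125, 0.25]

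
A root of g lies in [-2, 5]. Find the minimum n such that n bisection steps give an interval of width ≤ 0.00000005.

28

Width after n steps is 7/2^n. Need 2^n ≥ 7/0.00000005 = 140000000.
2^27 = 134217728 < 140000000 ≤ 2^28 = 268435456, so n = 28.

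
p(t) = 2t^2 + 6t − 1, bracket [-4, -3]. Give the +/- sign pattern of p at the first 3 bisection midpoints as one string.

++-

m = -3.5, p(m) = 2.5 (+); new bracket [-3.5, -3]
m = -3.25, p(m) = 0.625 (+); new bracket [-3.25, -3]
m = -3.125, p(m) = -0.21875 (−); new bracket [-3.25, -3.125]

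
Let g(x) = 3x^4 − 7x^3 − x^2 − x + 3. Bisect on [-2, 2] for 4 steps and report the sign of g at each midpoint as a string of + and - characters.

+-+-

g(0) = 3 > 0, so the root lies in [0, 2]
g(1) = -3 < 0, so the root lies in [0, 1]
g(0.5) = 1.5625 > 0, so the root lies in [0.5, 1]
g(0.75) = -0.3164 < 0, so the root lies in [0.5, 0.75]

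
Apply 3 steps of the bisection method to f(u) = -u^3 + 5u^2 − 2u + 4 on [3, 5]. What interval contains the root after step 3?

[4.75, 5]

f(4) = 12 > 0, so the root lies in [4, 5]
f(4.5) = 5.125 > 0, so the root lies in [4.5, 5]
f(4.75) = 0.140625 > 0, so the root lies in [4.75, 5]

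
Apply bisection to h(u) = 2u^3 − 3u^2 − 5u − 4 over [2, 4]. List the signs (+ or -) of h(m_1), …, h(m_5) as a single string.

+-+--

m = 3, h(m) = 8 (+); new bracket [2, 3]
m = 2.5, h(m) = -4 (−); new bracket [2.5, 3]
m = 2.75, h(m) = 1.15625 (+); new bracket [2.5, 2.75]
m = 2.625, h(m) = -1.6211 (−); new bracket [2.625, 2.75]
m = 2.6875, h(m) = -0.2837 (−); new bracket [2.6875, 2.75]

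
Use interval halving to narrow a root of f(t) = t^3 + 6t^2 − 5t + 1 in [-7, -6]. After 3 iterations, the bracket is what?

midpoint -6.5: f = 12.375 > 0 → [-7, -6.5]
midpoint -6.75: f = 0.578125 > 0 → [-7, -6.75]
midpoint -6.875: f = -5.982422 < 0 → [-6.875, -6.75]

[-6.875, -6.75]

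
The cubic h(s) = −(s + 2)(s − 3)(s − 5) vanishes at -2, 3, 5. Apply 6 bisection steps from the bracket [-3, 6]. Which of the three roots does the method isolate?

-2

s = 1.5 gives h = -18.375, negative; keep [-3, 1.5]
s = -0.75 gives h = -26.953125, negative; keep [-3, -0.75]
s = -1.875 gives h = -4.189453, negative; keep [-3, -1.875]
s = -2.4375 gives h = 17.6931, positive; keep [-2.4375, -1.875]
s = -2.15625 gives h = 5.7655, positive; keep [-2.15625, -1.875]
s = -2.015625 gives h = 0.5498, positive; keep [-2.015625, -1.875]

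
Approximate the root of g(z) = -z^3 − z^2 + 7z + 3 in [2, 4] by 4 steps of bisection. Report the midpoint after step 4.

midpoint 3: g = -12 < 0 → [2, 3]
midpoint 2.5: g = -1.375 < 0 → [2, 2.5]
midpoint 2.25: g = 2.296875 > 0 → [2.25, 2.5]
midpoint 2.375: g = 0.5879 > 0 → [2.375, 2.5]

2.375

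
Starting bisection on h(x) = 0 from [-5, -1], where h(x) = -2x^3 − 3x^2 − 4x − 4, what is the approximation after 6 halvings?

-1.1875

h(-3) = 35 > 0, so the root lies in [-3, -1]
h(-2) = 8 > 0, so the root lies in [-2, -1]
h(-1.5) = 2 > 0, so the root lies in [-1.5, -1]
h(-1.25) = 0.2188 > 0, so the root lies in [-1.25, -1]
h(-1.125) = -0.4492 < 0, so the root lies in [-1.25, -1.125]
h(-1.1875) = -0.1313 < 0, so the root lies in [-1.25, -1.1875]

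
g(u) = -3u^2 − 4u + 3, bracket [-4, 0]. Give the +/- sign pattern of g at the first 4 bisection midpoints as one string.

-+++

midpoint -2: g = -1 < 0 → [-2, 0]
midpoint -1: g = 4 > 0 → [-2, -1]
midpoint -1.5: g = 2.25 > 0 → [-2, -1.5]
midpoint -1.75: g = 0.8125 > 0 → [-2, -1.75]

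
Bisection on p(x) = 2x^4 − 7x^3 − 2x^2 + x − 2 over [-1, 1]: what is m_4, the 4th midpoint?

x = 0 gives p = -2, negative; keep [-1, 0]
x = -0.5 gives p = -2, negative; keep [-1, -0.5]
x = -0.75 gives p = -0.289062, negative; keep [-1, -0.75]
x = -0.875 gives p = 1.4556, positive; keep [-0.875, -0.75]

-0.875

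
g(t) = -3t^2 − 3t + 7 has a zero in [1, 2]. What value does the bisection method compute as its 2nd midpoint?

1.25

m = 1.5, g(m) = -4.25 (−); new bracket [1, 1.5]
m = 1.25, g(m) = -1.4375 (−); new bracket [1, 1.25]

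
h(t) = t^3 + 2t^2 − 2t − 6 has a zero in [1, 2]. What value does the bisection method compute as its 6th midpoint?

m = 1.5, h(m) = -1.125 (−); new bracket [1.5, 2]
m = 1.75, h(m) = 1.984375 (+); new bracket [1.5, 1.75]
m = 1.625, h(m) = 0.322266 (+); new bracket [1.5, 1.625]
m = 1.5625, h(m) = -0.4275 (−); new bracket [1.5625, 1.625]
m = 1.59375, h(m) = -0.0592 (−); new bracket [1.59375, 1.625]
m = 1.609375, h(m) = 0.1298 (+); new bracket [1.59375, 1.609375]

1.609375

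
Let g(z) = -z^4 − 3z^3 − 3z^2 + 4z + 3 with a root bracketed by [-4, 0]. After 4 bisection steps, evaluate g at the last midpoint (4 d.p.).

-0.7383

m = -2, g(m) = -9 (−); new bracket [-2, 0]
m = -1, g(m) = -2 (−); new bracket [-1, 0]
m = -0.5, g(m) = 0.5625 (+); new bracket [-1, -0.5]
m = -0.75, g(m) = -0.7383 (−); new bracket [-0.75, -0.5]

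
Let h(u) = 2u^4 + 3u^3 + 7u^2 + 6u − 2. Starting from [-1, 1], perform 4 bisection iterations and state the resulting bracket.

m = 0, h(m) = -2 (−); new bracket [0, 1]
m = 0.5, h(m) = 3.25 (+); new bracket [0, 0.5]
m = 0.25, h(m) = -0.007812 (−); new bracket [0.25, 0.5]
m = 0.375, h(m) = 1.4321 (+); new bracket [0.25, 0.375]

[0.25, 0.375]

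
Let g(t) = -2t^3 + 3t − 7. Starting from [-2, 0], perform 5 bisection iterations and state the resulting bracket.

m = -1, g(m) = -8 (−); new bracket [-2, -1]
m = -1.5, g(m) = -4.75 (−); new bracket [-2, -1.5]
m = -1.75, g(m) = -1.53125 (−); new bracket [-2, -1.75]
m = -1.875, g(m) = 0.5586 (+); new bracket [-1.875, -1.75]
m = -1.8125, g(m) = -0.5288 (−); new bracket [-1.875, -1.8125]

[-1.875, -1.8125]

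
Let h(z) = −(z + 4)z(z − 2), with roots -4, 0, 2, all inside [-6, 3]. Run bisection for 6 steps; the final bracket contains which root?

-4

z = -1.5 gives h = -13.125, negative; keep [-6, -1.5]
z = -3.75 gives h = -5.390625, negative; keep [-6, -3.75]
z = -4.875 gives h = 29.326172, positive; keep [-4.875, -3.75]
z = -4.3125 gives h = 8.5071, positive; keep [-4.3125, -3.75]
z = -4.03125 gives h = 0.7598, positive; keep [-4.03125, -3.75]
z = -3.890625 gives h = -2.5067, negative; keep [-4.03125, -3.890625]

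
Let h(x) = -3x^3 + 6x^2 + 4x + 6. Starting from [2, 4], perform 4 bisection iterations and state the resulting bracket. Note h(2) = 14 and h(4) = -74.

[2.625, 2.75]

midpoint 3: h = -9 < 0 → [2, 3]
midpoint 2.5: h = 6.625 > 0 → [2.5, 3]
midpoint 2.75: h = -0.015625 < 0 → [2.5, 2.75]
midpoint 2.625: h = 3.5801 > 0 → [2.625, 2.75]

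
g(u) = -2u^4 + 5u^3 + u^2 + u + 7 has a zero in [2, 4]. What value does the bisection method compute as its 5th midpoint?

m = 3, g(m) = -8 (−); new bracket [2, 3]
m = 2.5, g(m) = 15.75 (+); new bracket [2.5, 3]
m = 2.75, g(m) = 6.914062 (+); new bracket [2.75, 3]
m = 2.875, g(m) = 0.3179 (+); new bracket [2.875, 3]
m = 2.9375, g(m) = -3.6126 (−); new bracket [2.875, 2.9375]

2.9375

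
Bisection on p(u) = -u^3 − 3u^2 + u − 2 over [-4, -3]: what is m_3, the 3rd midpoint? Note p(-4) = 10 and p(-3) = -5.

midpoint -3.5: p = 0.625 > 0 → [-3.5, -3]
midpoint -3.25: p = -2.609375 < 0 → [-3.5, -3.25]
midpoint -3.375: p = -1.103516 < 0 → [-3.5, -3.375]

-3.375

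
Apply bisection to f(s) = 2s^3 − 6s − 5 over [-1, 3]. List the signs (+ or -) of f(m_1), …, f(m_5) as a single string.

midpoint 1: f = -9 < 0 → [1, 3]
midpoint 2: f = -1 < 0 → [2, 3]
midpoint 2.5: f = 11.25 > 0 → [2, 2.5]
midpoint 2.25: f = 4.2812 > 0 → [2, 2.25]
midpoint 2.125: f = 1.4414 > 0 → [2, 2.125]

--+++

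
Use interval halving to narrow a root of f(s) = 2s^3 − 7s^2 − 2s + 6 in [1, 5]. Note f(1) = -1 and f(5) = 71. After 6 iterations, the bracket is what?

[3.5, 3.5625]

m = 3, f(m) = -9 (−); new bracket [3, 5]
m = 4, f(m) = 14 (+); new bracket [3, 4]
m = 3.5, f(m) = -1 (−); new bracket [3.5, 4]
m = 3.75, f(m) = 5.5312 (+); new bracket [3.5, 3.75]
m = 3.625, f(m) = 2.0352 (+); new bracket [3.5, 3.625]
m = 3.5625, f(m) = 0.4614 (+); new bracket [3.5, 3.5625]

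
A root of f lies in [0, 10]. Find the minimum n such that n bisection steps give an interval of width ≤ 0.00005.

Width after n steps is 10/2^n. Need 2^n ≥ 10/0.00005 = 200000.
2^17 = 131072 < 200000 ≤ 2^18 = 262144, so n = 18.

18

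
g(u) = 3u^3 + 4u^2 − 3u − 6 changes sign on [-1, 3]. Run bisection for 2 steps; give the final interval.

m = 1, g(m) = -2 (−); new bracket [1, 3]
m = 2, g(m) = 28 (+); new bracket [1, 2]

[1, 2]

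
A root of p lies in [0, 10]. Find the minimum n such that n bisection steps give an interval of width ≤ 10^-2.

10

Width after n steps is 10/2^n. Need 2^n ≥ 10/10^-2 = 1000.
2^9 = 512 < 1000 ≤ 2^10 = 1024, so n = 10.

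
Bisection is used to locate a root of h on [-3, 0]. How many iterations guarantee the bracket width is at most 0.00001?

19

Width after n steps is 3/2^n. Need 2^n ≥ 3/0.00001 = 300000.
2^18 = 262144 < 300000 ≤ 2^19 = 524288, so n = 19.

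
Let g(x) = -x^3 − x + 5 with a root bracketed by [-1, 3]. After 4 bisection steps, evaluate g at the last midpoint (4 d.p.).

-2.1094

x = 1 gives g = 3, positive; keep [1, 3]
x = 2 gives g = -5, negative; keep [1, 2]
x = 1.5 gives g = 0.125, positive; keep [1.5, 2]
x = 1.75 gives g = -2.1094, negative; keep [1.5, 1.75]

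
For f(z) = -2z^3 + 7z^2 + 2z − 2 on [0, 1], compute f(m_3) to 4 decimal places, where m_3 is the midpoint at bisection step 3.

-0.3711

midpoint 0.5: f = 0.5 > 0 → [0, 0.5]
midpoint 0.25: f = -1.09375 < 0 → [0.25, 0.5]
midpoint 0.375: f = -0.371094 < 0 → [0.375, 0.5]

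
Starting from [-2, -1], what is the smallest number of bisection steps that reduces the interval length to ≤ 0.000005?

Width after n steps is 1/2^n. Need 2^n ≥ 1/0.000005 = 200000.
2^17 = 131072 < 200000 ≤ 2^18 = 262144, so n = 18.

18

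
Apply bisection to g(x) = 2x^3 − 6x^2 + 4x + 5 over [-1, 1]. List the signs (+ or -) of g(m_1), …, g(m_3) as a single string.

m = 0, g(m) = 5 (+); new bracket [-1, 0]
m = -0.5, g(m) = 1.25 (+); new bracket [-1, -0.5]
m = -0.75, g(m) = -2.21875 (−); new bracket [-0.75, -0.5]

++-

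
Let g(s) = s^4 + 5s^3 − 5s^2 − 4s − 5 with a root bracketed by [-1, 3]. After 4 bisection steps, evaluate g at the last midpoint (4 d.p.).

8.8633

m = 1, g(m) = -8 (−); new bracket [1, 3]
m = 2, g(m) = 23 (+); new bracket [1, 2]
m = 1.5, g(m) = -0.3125 (−); new bracket [1.5, 2]
m = 1.75, g(m) = 8.8633 (+); new bracket [1.5, 1.75]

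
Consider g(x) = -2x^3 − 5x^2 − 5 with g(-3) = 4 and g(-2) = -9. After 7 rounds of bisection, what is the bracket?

[-2.8203125, -2.8125]

midpoint -2.5: g = -5 < 0 → [-3, -2.5]
midpoint -2.75: g = -1.21875 < 0 → [-3, -2.75]
midpoint -2.875: g = 1.199219 > 0 → [-2.875, -2.75]
midpoint -2.8125: g = -0.0562 < 0 → [-2.875, -2.8125]
midpoint -2.84375: g = 0.5598 > 0 → [-2.84375, -2.8125]
midpoint -2.828125: g = 0.2489 > 0 → [-2.828125, -2.8125]
midpoint -2.8203125: g = 0.0956 > 0 → [-2.8203125, -2.8125]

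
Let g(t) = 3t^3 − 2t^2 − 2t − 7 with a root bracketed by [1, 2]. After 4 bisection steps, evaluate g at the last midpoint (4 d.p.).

0.6677

t = 1.5 gives g = -4.375, negative; keep [1.5, 2]
t = 1.75 gives g = -0.546875, negative; keep [1.75, 2]
t = 1.875 gives g = 1.994141, positive; keep [1.75, 1.875]
t = 1.8125 gives g = 0.6677, positive; keep [1.75, 1.8125]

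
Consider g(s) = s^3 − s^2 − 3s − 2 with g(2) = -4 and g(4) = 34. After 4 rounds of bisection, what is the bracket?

[2.5, 2.625]

s = 3 gives g = 7, positive; keep [2, 3]
s = 2.5 gives g = -0.125, negative; keep [2.5, 3]
s = 2.75 gives g = 2.984375, positive; keep [2.5, 2.75]
s = 2.625 gives g = 1.3223, positive; keep [2.5, 2.625]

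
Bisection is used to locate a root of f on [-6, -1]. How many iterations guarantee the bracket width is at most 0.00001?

19

Width after n steps is 5/2^n. Need 2^n ≥ 5/0.00001 = 500000.
2^18 = 262144 < 500000 ≤ 2^19 = 524288, so n = 19.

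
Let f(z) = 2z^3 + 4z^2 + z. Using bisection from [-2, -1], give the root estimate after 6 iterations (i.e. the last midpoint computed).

f(-1.5) = 0.75 > 0, so the root lies in [-2, -1.5]
f(-1.75) = -0.21875 < 0, so the root lies in [-1.75, -1.5]
f(-1.625) = 0.355469 > 0, so the root lies in [-1.75, -1.625]
f(-1.6875) = 0.0923 > 0, so the root lies in [-1.75, -1.6875]
f(-1.71875) = -0.0571 < 0, so the root lies in [-1.71875, -1.6875]
f(-1.703125) = 0.0191 > 0, so the root lies in [-1.71875, -1.703125]

-1.703125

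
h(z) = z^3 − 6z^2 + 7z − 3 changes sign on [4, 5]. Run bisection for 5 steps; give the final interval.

h(4.5) = -1.875 < 0, so the root lies in [4.5, 5]
h(4.75) = 2.046875 > 0, so the root lies in [4.5, 4.75]
h(4.625) = -0.037109 < 0, so the root lies in [4.625, 4.75]
h(4.6875) = 0.9734 > 0, so the root lies in [4.625, 4.6875]
h(4.65625) = 0.4604 > 0, so the root lies in [4.625, 4.65625]

[4.625, 4.65625]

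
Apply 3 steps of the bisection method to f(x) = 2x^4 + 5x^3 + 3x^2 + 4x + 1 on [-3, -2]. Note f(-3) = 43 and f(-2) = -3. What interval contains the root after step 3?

f(-2.5) = 9.75 > 0, so the root lies in [-2.5, -2]
f(-2.25) = 1.492188 > 0, so the root lies in [-2.25, -2]
f(-2.125) = -1.149902 < 0, so the root lies in [-2.25, -2.125]

[-2.25, -2.125]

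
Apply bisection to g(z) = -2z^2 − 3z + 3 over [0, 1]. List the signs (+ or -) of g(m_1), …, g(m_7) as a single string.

g(0.5) = 1 > 0, so the root lies in [0.5, 1]
g(0.75) = -0.375 < 0, so the root lies in [0.5, 0.75]
g(0.625) = 0.34375 > 0, so the root lies in [0.625, 0.75]
g(0.6875) = -0.0078 < 0, so the root lies in [0.625, 0.6875]
g(0.65625) = 0.1699 > 0, so the root lies in [0.65625, 0.6875]
g(0.671875) = 0.0815 > 0, so the root lies in [0.671875, 0.6875]
g(0.6796875) = 0.037 > 0, so the root lies in [0.6796875, 0.6875]

+-+-+++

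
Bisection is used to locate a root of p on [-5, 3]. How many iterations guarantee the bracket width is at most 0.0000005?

24

Width after n steps is 8/2^n. Need 2^n ≥ 8/0.0000005 = 16000000.
2^23 = 8388608 < 16000000 ≤ 2^24 = 16777216, so n = 24.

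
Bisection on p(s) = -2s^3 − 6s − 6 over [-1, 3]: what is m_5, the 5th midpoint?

-0.875

p(1) = -14 < 0, so the root lies in [-1, 1]
p(0) = -6 < 0, so the root lies in [-1, 0]
p(-0.5) = -2.75 < 0, so the root lies in [-1, -0.5]
p(-0.75) = -0.6562 < 0, so the root lies in [-1, -0.75]
p(-0.875) = 0.5898 > 0, so the root lies in [-0.875, -0.75]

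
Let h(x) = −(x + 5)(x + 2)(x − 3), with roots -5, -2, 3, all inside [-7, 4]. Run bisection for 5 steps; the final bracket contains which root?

3

x = -1.5 gives h = 7.875, positive; keep [-1.5, 4]
x = 1.25 gives h = 35.546875, positive; keep [1.25, 4]
x = 2.625 gives h = 13.224609, positive; keep [2.625, 4]
x = 3.3125 gives h = -13.8, negative; keep [2.625, 3.3125]
x = 2.96875 gives h = 1.2373, positive; keep [2.96875, 3.3125]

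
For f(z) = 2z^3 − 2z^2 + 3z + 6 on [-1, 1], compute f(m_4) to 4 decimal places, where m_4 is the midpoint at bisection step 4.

f(0) = 6 > 0, so the root lies in [-1, 0]
f(-0.5) = 3.75 > 0, so the root lies in [-1, -0.5]
f(-0.75) = 1.78125 > 0, so the root lies in [-1, -0.75]
f(-0.875) = 0.5039 > 0, so the root lies in [-1, -0.875]

0.5039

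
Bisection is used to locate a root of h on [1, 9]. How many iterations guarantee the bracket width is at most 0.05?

8

Width after n steps is 8/2^n. Need 2^n ≥ 8/0.05 = 160.
2^7 = 128 < 160 ≤ 2^8 = 256, so n = 8.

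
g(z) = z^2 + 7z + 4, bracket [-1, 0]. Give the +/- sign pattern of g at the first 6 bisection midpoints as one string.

g(-0.5) = 0.75 > 0, so the root lies in [-1, -0.5]
g(-0.75) = -0.6875 < 0, so the root lies in [-0.75, -0.5]
g(-0.625) = 0.015625 > 0, so the root lies in [-0.75, -0.625]
g(-0.6875) = -0.3398 < 0, so the root lies in [-0.6875, -0.625]
g(-0.65625) = -0.1631 < 0, so the root lies in [-0.65625, -0.625]
g(-0.640625) = -0.074 < 0, so the root lies in [-0.640625, -0.625]

+-+---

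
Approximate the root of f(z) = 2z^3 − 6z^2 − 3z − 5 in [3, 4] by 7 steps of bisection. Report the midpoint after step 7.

3.6015625

z = 3.5 gives f = -3.25, negative; keep [3.5, 4]
z = 3.75 gives f = 4.84375, positive; keep [3.5, 3.75]
z = 3.625 gives f = 0.550781, positive; keep [3.5, 3.625]
z = 3.5625 gives f = -1.4097, negative; keep [3.5625, 3.625]
z = 3.59375 gives f = -0.4446, negative; keep [3.59375, 3.625]
z = 3.609375 gives f = 0.0492, positive; keep [3.59375, 3.609375]
z = 3.6015625 gives f = -0.1986, negative; keep [3.6015625, 3.609375]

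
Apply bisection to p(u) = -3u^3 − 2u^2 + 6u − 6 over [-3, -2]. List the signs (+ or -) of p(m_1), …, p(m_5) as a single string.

+++-+

u = -2.5 gives p = 13.375, positive; keep [-2.5, -2]
u = -2.25 gives p = 4.546875, positive; keep [-2.25, -2]
u = -2.125 gives p = 1.005859, positive; keep [-2.125, -2]
u = -2.0625 gives p = -0.5618, negative; keep [-2.125, -2.0625]
u = -2.09375 gives p = 0.2056, positive; keep [-2.09375, -2.0625]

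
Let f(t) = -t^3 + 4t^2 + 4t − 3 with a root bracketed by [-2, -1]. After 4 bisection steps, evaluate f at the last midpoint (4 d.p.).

-0.4348

m = -1.5, f(m) = 3.375 (+); new bracket [-1.5, -1]
m = -1.25, f(m) = 0.203125 (+); new bracket [-1.25, -1]
m = -1.125, f(m) = -1.013672 (−); new bracket [-1.25, -1.125]
m = -1.1875, f(m) = -0.4348 (−); new bracket [-1.25, -1.1875]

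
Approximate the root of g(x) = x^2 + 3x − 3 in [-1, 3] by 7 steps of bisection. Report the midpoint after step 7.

midpoint 1: g = 1 > 0 → [-1, 1]
midpoint 0: g = -3 < 0 → [0, 1]
midpoint 0.5: g = -1.25 < 0 → [0.5, 1]
midpoint 0.75: g = -0.1875 < 0 → [0.75, 1]
midpoint 0.875: g = 0.3906 > 0 → [0.75, 0.875]
midpoint 0.8125: g = 0.0977 > 0 → [0.75, 0.8125]
midpoint 0.78125: g = -0.0459 < 0 → [0.78125, 0.8125]

0.78125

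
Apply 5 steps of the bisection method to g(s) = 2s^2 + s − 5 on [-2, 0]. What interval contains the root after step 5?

m = -1, g(m) = -4 (−); new bracket [-2, -1]
m = -1.5, g(m) = -2 (−); new bracket [-2, -1.5]
m = -1.75, g(m) = -0.625 (−); new bracket [-2, -1.75]
m = -1.875, g(m) = 0.1562 (+); new bracket [-1.875, -1.75]
m = -1.8125, g(m) = -0.2422 (−); new bracket [-1.875, -1.8125]

[-1.875, -1.8125]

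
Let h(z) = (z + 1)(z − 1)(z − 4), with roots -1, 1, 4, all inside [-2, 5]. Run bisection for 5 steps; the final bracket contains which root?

4

z = 1.5 gives h = -3.125, negative; keep [1.5, 5]
z = 3.25 gives h = -7.171875, negative; keep [3.25, 5]
z = 4.125 gives h = 2.001953, positive; keep [3.25, 4.125]
z = 3.6875 gives h = -3.9368, negative; keep [3.6875, 4.125]
z = 3.90625 gives h = -1.3368, negative; keep [3.90625, 4.125]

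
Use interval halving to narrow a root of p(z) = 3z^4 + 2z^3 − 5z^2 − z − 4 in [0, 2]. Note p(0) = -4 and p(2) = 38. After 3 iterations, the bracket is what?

m = 1, p(m) = -5 (−); new bracket [1, 2]
m = 1.5, p(m) = 5.1875 (+); new bracket [1, 1.5]
m = 1.25, p(m) = -1.832031 (−); new bracket [1.25, 1.5]

[1.25, 1.5]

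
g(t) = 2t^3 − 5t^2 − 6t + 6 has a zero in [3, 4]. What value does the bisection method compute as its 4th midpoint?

3.1875

g(3.5) = 9.5 > 0, so the root lies in [3, 3.5]
g(3.25) = 2.34375 > 0, so the root lies in [3, 3.25]
g(3.125) = -0.542969 < 0, so the root lies in [3.125, 3.25]
g(3.1875) = 0.8452 > 0, so the root lies in [3.125, 3.1875]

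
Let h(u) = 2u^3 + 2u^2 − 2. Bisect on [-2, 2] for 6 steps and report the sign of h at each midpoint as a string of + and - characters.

h(0) = -2 < 0, so the root lies in [0, 2]
h(1) = 2 > 0, so the root lies in [0, 1]
h(0.5) = -1.25 < 0, so the root lies in [0.5, 1]
h(0.75) = -0.0312 < 0, so the root lies in [0.75, 1]
h(0.875) = 0.8711 > 0, so the root lies in [0.75, 0.875]
h(0.8125) = 0.3931 > 0, so the root lies in [0.75, 0.8125]

-+--++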